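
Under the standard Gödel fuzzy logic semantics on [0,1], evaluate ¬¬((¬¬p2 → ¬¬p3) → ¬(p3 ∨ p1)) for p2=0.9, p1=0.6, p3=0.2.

¬p2: Gödel ¬ of 0.9 = 0 (operand ≠ 0)
¬¬p2: Gödel ¬ of 0 = 1 (operand is 0)
¬p3: Gödel ¬ of 0.2 = 0 (operand ≠ 0)
¬¬p3: Gödel ¬ of 0 = 1 (operand is 0)
(¬¬p2 → ¬¬p3): 1 ≤ 1, so result = 1
(p3 ∨ p1) = max(0.2, 0.6) = 0.6
¬(p3 ∨ p1): Gödel ¬ of 0.6 = 0 (operand ≠ 0)
((¬¬p2 → ¬¬p3) → ¬(p3 ∨ p1)): 1 > 0, so result = 0
¬((¬¬p2 → ¬¬p3) → ¬(p3 ∨ p1)): Gödel ¬ of 0 = 1 (operand is 0)
¬¬((¬¬p2 → ¬¬p3) → ¬(p3 ∨ p1)): Gödel ¬ of 1 = 0 (operand ≠ 0)

0.00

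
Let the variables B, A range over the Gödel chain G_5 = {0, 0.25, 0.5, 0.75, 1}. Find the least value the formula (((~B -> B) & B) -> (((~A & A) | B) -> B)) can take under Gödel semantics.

Every assignment gives 1. For instance at B = 0, A = 0:
  ~B: Gödel ¬ of 0 = 1 (operand is 0)
  (~B -> B): 1 > 0, so result = 0
  ((~B -> B) & B) = min(0, 0) = 0
  ~A: Gödel ¬ of 0 = 1 (operand is 0)
  (~A & A) = min(1, 0) = 0
  ((~A & A) | B) = max(0, 0) = 0
  (((~A & A) | B) -> B): 0 ≤ 0, so result = 1
  (((~B -> B) & B) -> (((~A & A) | B) -> B)): 0 ≤ 1, so result = 1
All 25 assignments give value 1 — the formula is a G_5-tautology.

1.00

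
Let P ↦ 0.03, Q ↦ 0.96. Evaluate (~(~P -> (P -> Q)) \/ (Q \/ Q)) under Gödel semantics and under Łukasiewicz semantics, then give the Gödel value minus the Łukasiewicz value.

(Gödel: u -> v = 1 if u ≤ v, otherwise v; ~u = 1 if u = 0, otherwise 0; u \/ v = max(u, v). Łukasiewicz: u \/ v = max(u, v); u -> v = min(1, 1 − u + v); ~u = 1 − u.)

0.00

Gödel evaluation:
  ~P: Gödel ¬ of 0.03 = 0 (operand ≠ 0)
  (P -> Q): 0.03 ≤ 0.96, so result = 1
  (~P -> (P -> Q)): 0 ≤ 1, so result = 1
  ~(~P -> (P -> Q)): Gödel ¬ of 1 = 0 (operand ≠ 0)
  (Q \/ Q) = max(0.96, 0.96) = 0.96
  (~(~P -> (P -> Q)) \/ (Q \/ Q)) = max(0, 0.96) = 0.96
  Gödel value = 0.96
Łukasiewicz evaluation:
  ~P: Łukasiewicz ¬ gives 1 − 0.03 = 0.97
  (P -> Q): min(1, 1 − 0.03 + 0.96) = 1
  (~P -> (P -> Q)): min(1, 1 − 0.97 + 1) = 1
  ~(~P -> (P -> Q)): Łukasiewicz ¬ gives 1 − 1 = 0
  (Q \/ Q) = max(0.96, 0.96) = 0.96
  (~(~P -> (P -> Q)) \/ (Q \/ Q)) = max(0, 0.96) = 0.96
  Łukasiewicz value = 0.96
Difference: 0.96 − 0.96 = 0.00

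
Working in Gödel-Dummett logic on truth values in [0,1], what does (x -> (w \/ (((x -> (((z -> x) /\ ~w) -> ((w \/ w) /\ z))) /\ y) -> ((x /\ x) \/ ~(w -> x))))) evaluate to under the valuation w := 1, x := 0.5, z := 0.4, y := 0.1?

(z -> x): 0.4 ≤ 0.5, so result = 1
~w: Gödel ¬ of 1 = 0 (operand ≠ 0)
((z -> x) /\ ~w) = min(1, 0) = 0
(w \/ w) = max(1, 1) = 1
((w \/ w) /\ z) = min(1, 0.4) = 0.4
(((z -> x) /\ ~w) -> ((w \/ w) /\ z)): 0 ≤ 0.4, so result = 1
(x -> (((z -> x) /\ ~w) -> ((w \/ w) /\ z))): 0.5 ≤ 1, so result = 1
((x -> (((z -> x) /\ ~w) -> ((w \/ w) /\ z))) /\ y) = min(1, 0.1) = 0.1
(x /\ x) = min(0.5, 0.5) = 0.5
(w -> x): 1 > 0.5, so result = 0.5
~(w -> x): Gödel ¬ of 0.5 = 0 (operand ≠ 0)
((x /\ x) \/ ~(w -> x)) = max(0.5, 0) = 0.5
(((x -> (((z -> x) /\ ~w) -> ((w \/ w) /\ z))) /\ y) -> ((x /\ x) \/ ~(w -> x))): 0.1 ≤ 0.5, so result = 1
(w \/ (((x -> (((z -> x) /\ ~w) -> ((w \/ w) /\ z))) /\ y) -> ((x /\ x) \/ ~(w -> x)))) = max(1, 1) = 1
(x -> (w \/ (((x -> (((z -> x) /\ ~w) -> ((w \/ w) /\ z))) /\ y) -> ((x /\ x) \/ ~(w -> x))))): 0.5 ≤ 1, so result = 1

1.00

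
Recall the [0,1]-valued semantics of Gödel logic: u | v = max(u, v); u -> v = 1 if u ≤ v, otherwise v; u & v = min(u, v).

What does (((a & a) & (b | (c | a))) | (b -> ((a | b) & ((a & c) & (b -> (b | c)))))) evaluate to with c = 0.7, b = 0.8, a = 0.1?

(a & a) = min(0.1, 0.1) = 0.1
(c | a) = max(0.7, 0.1) = 0.7
(b | (c | a)) = max(0.8, 0.7) = 0.8
((a & a) & (b | (c | a))) = min(0.1, 0.8) = 0.1
(a | b) = max(0.1, 0.8) = 0.8
(a & c) = min(0.1, 0.7) = 0.1
(b | c) = max(0.8, 0.7) = 0.8
(b -> (b | c)): 0.8 ≤ 0.8, so result = 1
((a & c) & (b -> (b | c))) = min(0.1, 1) = 0.1
((a | b) & ((a & c) & (b -> (b | c)))) = min(0.8, 0.1) = 0.1
(b -> ((a | b) & ((a & c) & (b -> (b | c))))): 0.8 > 0.1, so result = 0.1
(((a & a) & (b | (c | a))) | (b -> ((a | b) & ((a & c) & (b -> (b | c)))))) = max(0.1, 0.1) = 0.1

0.10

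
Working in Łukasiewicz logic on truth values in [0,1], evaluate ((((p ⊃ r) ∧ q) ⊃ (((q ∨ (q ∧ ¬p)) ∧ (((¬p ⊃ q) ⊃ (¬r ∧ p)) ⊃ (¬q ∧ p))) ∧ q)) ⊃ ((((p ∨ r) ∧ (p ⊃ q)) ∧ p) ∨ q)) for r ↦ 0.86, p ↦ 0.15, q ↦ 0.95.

(p ⊃ r): min(1, 1 − 0.15 + 0.86) = 1
((p ⊃ r) ∧ q) = min(1, 0.95) = 0.95
¬p: Łukasiewicz ¬ gives 1 − 0.15 = 0.85
(q ∧ ¬p) = min(0.95, 0.85) = 0.85
(q ∨ (q ∧ ¬p)) = max(0.95, 0.85) = 0.95
¬p: Łukasiewicz ¬ gives 1 − 0.15 = 0.85
(¬p ⊃ q): min(1, 1 − 0.85 + 0.95) = 1
¬r: Łukasiewicz ¬ gives 1 − 0.86 = 0.14
(¬r ∧ p) = min(0.14, 0.15) = 0.14
((¬p ⊃ q) ⊃ (¬r ∧ p)): min(1, 1 − 1 + 0.14) = 0.14
¬q: Łukasiewicz ¬ gives 1 − 0.95 = 0.05
(¬q ∧ p) = min(0.05, 0.15) = 0.05
(((¬p ⊃ q) ⊃ (¬r ∧ p)) ⊃ (¬q ∧ p)): min(1, 1 − 0.14 + 0.05) = 0.91
((q ∨ (q ∧ ¬p)) ∧ (((¬p ⊃ q) ⊃ (¬r ∧ p)) ⊃ (¬q ∧ p))) = min(0.95, 0.91) = 0.91
(((q ∨ (q ∧ ¬p)) ∧ (((¬p ⊃ q) ⊃ (¬r ∧ p)) ⊃ (¬q ∧ p))) ∧ q) = min(0.91, 0.95) = 0.91
(((p ⊃ r) ∧ q) ⊃ (((q ∨ (q ∧ ¬p)) ∧ (((¬p ⊃ q) ⊃ (¬r ∧ p)) ⊃ (¬q ∧ p))) ∧ q)): min(1, 1 − 0.95 + 0.91) = 0.96
(p ∨ r) = max(0.15, 0.86) = 0.86
(p ⊃ q): min(1, 1 − 0.15 + 0.95) = 1
((p ∨ r) ∧ (p ⊃ q)) = min(0.86, 1) = 0.86
(((p ∨ r) ∧ (p ⊃ q)) ∧ p) = min(0.86, 0.15) = 0.15
((((p ∨ r) ∧ (p ⊃ q)) ∧ p) ∨ q) = max(0.15, 0.95) = 0.95
((((p ⊃ r) ∧ q) ⊃ (((q ∨ (q ∧ ¬p)) ∧ (((¬p ⊃ q) ⊃ (¬r ∧ p)) ⊃ (¬q ∧ p))) ∧ q)) ⊃ ((((p ∨ r) ∧ (p ⊃ q)) ∧ p) ∨ q)): min(1, 1 − 0.96 + 0.95) = 0.99

0.99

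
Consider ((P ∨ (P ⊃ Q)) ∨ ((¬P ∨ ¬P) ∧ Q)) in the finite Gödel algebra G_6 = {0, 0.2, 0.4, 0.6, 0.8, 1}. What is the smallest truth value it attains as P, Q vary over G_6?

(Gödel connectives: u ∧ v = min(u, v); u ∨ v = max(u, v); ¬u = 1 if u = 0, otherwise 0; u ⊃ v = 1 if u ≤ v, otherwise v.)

The minimum is attained at P = 0.2, Q = 0:
  (P ⊃ Q): 0.2 > 0, so result = 0
  (P ∨ (P ⊃ Q)) = max(0.2, 0) = 0.2
  ¬P: Gödel ¬ of 0.2 = 0 (operand ≠ 0)
  ¬P: Gödel ¬ of 0.2 = 0 (operand ≠ 0)
  (¬P ∨ ¬P) = max(0, 0) = 0
  ((¬P ∨ ¬P) ∧ Q) = min(0, 0) = 0
  ((P ∨ (P ⊃ Q)) ∨ ((¬P ∨ ¬P) ∧ Q)) = max(0.2, 0) = 0.2
Checking all 36 assignments confirms none give a value below 0.20.

0.20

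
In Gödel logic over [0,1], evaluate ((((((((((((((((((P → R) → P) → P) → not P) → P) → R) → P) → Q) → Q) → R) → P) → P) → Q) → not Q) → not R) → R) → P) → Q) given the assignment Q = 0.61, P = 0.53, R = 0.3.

0.61

(P → R): 0.53 > 0.3, so result = 0.3
((P → R) → P): 0.3 ≤ 0.53, so result = 1
(((P → R) → P) → P): 1 > 0.53, so result = 0.53
not P: Gödel ¬ of 0.53 = 0 (operand ≠ 0)
((((P → R) → P) → P) → not P): 0.53 > 0, so result = 0
(((((P → R) → P) → P) → not P) → P): 0 ≤ 0.53, so result = 1
((((((P → R) → P) → P) → not P) → P) → R): 1 > 0.3, so result = 0.3
(((((((P → R) → P) → P) → not P) → P) → R) → P): 0.3 ≤ 0.53, so result = 1
((((((((P → R) → P) → P) → not P) → P) → R) → P) → Q): 1 > 0.61, so result = 0.61
(((((((((P → R) → P) → P) → not P) → P) → R) → P) → Q) → Q): 0.61 ≤ 0.61, so result = 1
((((((((((P → R) → P) → P) → not P) → P) → R) → P) → Q) → Q) → R): 1 > 0.3, so result = 0.3
(((((((((((P → R) → P) → P) → not P) → P) → R) → P) → Q) → Q) → R) → P): 0.3 ≤ 0.53, so result = 1
((((((((((((P → R) → P) → P) → not P) → P) → R) → P) → Q) → Q) → R) → P) → P): 1 > 0.53, so result = 0.53
(((((((((((((P → R) → P) → P) → not P) → P) → R) → P) → Q) → Q) → R) → P) → P) → Q): 0.53 ≤ 0.61, so result = 1
not Q: Gödel ¬ of 0.61 = 0 (operand ≠ 0)
((((((((((((((P → R) → P) → P) → not P) → P) → R) → P) → Q) → Q) → R) → P) → P) → Q) → not Q): 1 > 0, so result = 0
not R: Gödel ¬ of 0.3 = 0 (operand ≠ 0)
(((((((((((((((P → R) → P) → P) → not P) → P) → R) → P) → Q) → Q) → R) → P) → P) → Q) → not Q) → not R): 0 ≤ 0, so result = 1
((((((((((((((((P → R) → P) → P) → not P) → P) → R) → P) → Q) → Q) → R) → P) → P) → Q) → not Q) → not R) → R): 1 > 0.3, so result = 0.3
(((((((((((((((((P → R) → P) → P) → not P) → P) → R) → P) → Q) → Q) → R) → P) → P) → Q) → not Q) → not R) → R) → P): 0.3 ≤ 0.53, so result = 1
((((((((((((((((((P → R) → P) → P) → not P) → P) → R) → P) → Q) → Q) → R) → P) → P) → Q) → not Q) → not R) → R) → P) → Q): 1 > 0.61, so result = 0.61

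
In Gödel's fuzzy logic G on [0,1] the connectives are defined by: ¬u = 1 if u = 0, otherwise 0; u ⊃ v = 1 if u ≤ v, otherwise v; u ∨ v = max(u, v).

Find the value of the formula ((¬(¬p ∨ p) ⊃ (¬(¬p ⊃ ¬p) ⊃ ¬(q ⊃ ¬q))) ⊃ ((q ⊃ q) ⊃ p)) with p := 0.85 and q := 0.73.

0.85

¬p: Gödel ¬ of 0.85 = 0 (operand ≠ 0)
(¬p ∨ p) = max(0, 0.85) = 0.85
¬(¬p ∨ p): Gödel ¬ of 0.85 = 0 (operand ≠ 0)
¬p: Gödel ¬ of 0.85 = 0 (operand ≠ 0)
¬p: Gödel ¬ of 0.85 = 0 (operand ≠ 0)
(¬p ⊃ ¬p): 0 ≤ 0, so result = 1
¬(¬p ⊃ ¬p): Gödel ¬ of 1 = 0 (operand ≠ 0)
¬q: Gödel ¬ of 0.73 = 0 (operand ≠ 0)
(q ⊃ ¬q): 0.73 > 0, so result = 0
¬(q ⊃ ¬q): Gödel ¬ of 0 = 1 (operand is 0)
(¬(¬p ⊃ ¬p) ⊃ ¬(q ⊃ ¬q)): 0 ≤ 1, so result = 1
(¬(¬p ∨ p) ⊃ (¬(¬p ⊃ ¬p) ⊃ ¬(q ⊃ ¬q))): 0 ≤ 1, so result = 1
(q ⊃ q): 0.73 ≤ 0.73, so result = 1
((q ⊃ q) ⊃ p): 1 > 0.85, so result = 0.85
((¬(¬p ∨ p) ⊃ (¬(¬p ⊃ ¬p) ⊃ ¬(q ⊃ ¬q))) ⊃ ((q ⊃ q) ⊃ p)): 1 > 0.85, so result = 0.85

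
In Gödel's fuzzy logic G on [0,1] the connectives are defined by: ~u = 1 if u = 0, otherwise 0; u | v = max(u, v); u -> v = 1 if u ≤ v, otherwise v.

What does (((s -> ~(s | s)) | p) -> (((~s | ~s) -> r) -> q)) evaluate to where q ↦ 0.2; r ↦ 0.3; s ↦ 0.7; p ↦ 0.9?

(s | s) = max(0.7, 0.7) = 0.7
~(s | s): Gödel ¬ of 0.7 = 0 (operand ≠ 0)
(s -> ~(s | s)): 0.7 > 0, so result = 0
((s -> ~(s | s)) | p) = max(0, 0.9) = 0.9
~s: Gödel ¬ of 0.7 = 0 (operand ≠ 0)
~s: Gödel ¬ of 0.7 = 0 (operand ≠ 0)
(~s | ~s) = max(0, 0) = 0
((~s | ~s) -> r): 0 ≤ 0.3, so result = 1
(((~s | ~s) -> r) -> q): 1 > 0.2, so result = 0.2
(((s -> ~(s | s)) | p) -> (((~s | ~s) -> r) -> q)): 0.9 > 0.2, so result = 0.2

0.20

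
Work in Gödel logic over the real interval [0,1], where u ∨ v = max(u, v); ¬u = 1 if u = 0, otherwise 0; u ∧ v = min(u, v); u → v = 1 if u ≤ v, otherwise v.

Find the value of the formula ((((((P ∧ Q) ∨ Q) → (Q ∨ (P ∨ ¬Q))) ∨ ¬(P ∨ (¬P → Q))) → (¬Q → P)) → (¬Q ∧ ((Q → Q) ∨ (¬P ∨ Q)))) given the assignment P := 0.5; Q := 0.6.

(P ∧ Q) = min(0.5, 0.6) = 0.5
((P ∧ Q) ∨ Q) = max(0.5, 0.6) = 0.6
¬Q: Gödel ¬ of 0.6 = 0 (operand ≠ 0)
(P ∨ ¬Q) = max(0.5, 0) = 0.5
(Q ∨ (P ∨ ¬Q)) = max(0.6, 0.5) = 0.6
(((P ∧ Q) ∨ Q) → (Q ∨ (P ∨ ¬Q))): 0.6 ≤ 0.6, so result = 1
¬P: Gödel ¬ of 0.5 = 0 (operand ≠ 0)
(¬P → Q): 0 ≤ 0.6, so result = 1
(P ∨ (¬P → Q)) = max(0.5, 1) = 1
¬(P ∨ (¬P → Q)): Gödel ¬ of 1 = 0 (operand ≠ 0)
((((P ∧ Q) ∨ Q) → (Q ∨ (P ∨ ¬Q))) ∨ ¬(P ∨ (¬P → Q))) = max(1, 0) = 1
¬Q: Gödel ¬ of 0.6 = 0 (operand ≠ 0)
(¬Q → P): 0 ≤ 0.5, so result = 1
(((((P ∧ Q) ∨ Q) → (Q ∨ (P ∨ ¬Q))) ∨ ¬(P ∨ (¬P → Q))) → (¬Q → P)): 1 ≤ 1, so result = 1
¬Q: Gödel ¬ of 0.6 = 0 (operand ≠ 0)
(Q → Q): 0.6 ≤ 0.6, so result = 1
¬P: Gödel ¬ of 0.5 = 0 (operand ≠ 0)
(¬P ∨ Q) = max(0, 0.6) = 0.6
((Q → Q) ∨ (¬P ∨ Q)) = max(1, 0.6) = 1
(¬Q ∧ ((Q → Q) ∨ (¬P ∨ Q))) = min(0, 1) = 0
((((((P ∧ Q) ∨ Q) → (Q ∨ (P ∨ ¬Q))) ∨ ¬(P ∨ (¬P → Q))) → (¬Q → P)) → (¬Q ∧ ((Q → Q) ∨ (¬P ∨ Q)))): 1 > 0, so result = 0

0.00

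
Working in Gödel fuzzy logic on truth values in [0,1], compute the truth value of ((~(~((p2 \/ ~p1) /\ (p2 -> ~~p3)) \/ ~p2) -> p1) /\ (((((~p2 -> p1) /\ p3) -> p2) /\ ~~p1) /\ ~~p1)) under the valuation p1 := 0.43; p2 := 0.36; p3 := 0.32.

~p1: Gödel ¬ of 0.43 = 0 (operand ≠ 0)
(p2 \/ ~p1) = max(0.36, 0) = 0.36
~p3: Gödel ¬ of 0.32 = 0 (operand ≠ 0)
~~p3: Gödel ¬ of 0 = 1 (operand is 0)
(p2 -> ~~p3): 0.36 ≤ 1, so result = 1
((p2 \/ ~p1) /\ (p2 -> ~~p3)) = min(0.36, 1) = 0.36
~((p2 \/ ~p1) /\ (p2 -> ~~p3)): Gödel ¬ of 0.36 = 0 (operand ≠ 0)
~p2: Gödel ¬ of 0.36 = 0 (operand ≠ 0)
(~((p2 \/ ~p1) /\ (p2 -> ~~p3)) \/ ~p2) = max(0, 0) = 0
~(~((p2 \/ ~p1) /\ (p2 -> ~~p3)) \/ ~p2): Gödel ¬ of 0 = 1 (operand is 0)
(~(~((p2 \/ ~p1) /\ (p2 -> ~~p3)) \/ ~p2) -> p1): 1 > 0.43, so result = 0.43
~p2: Gödel ¬ of 0.36 = 0 (operand ≠ 0)
(~p2 -> p1): 0 ≤ 0.43, so result = 1
((~p2 -> p1) /\ p3) = min(1, 0.32) = 0.32
(((~p2 -> p1) /\ p3) -> p2): 0.32 ≤ 0.36, so result = 1
~p1: Gödel ¬ of 0.43 = 0 (operand ≠ 0)
~~p1: Gödel ¬ of 0 = 1 (operand is 0)
((((~p2 -> p1) /\ p3) -> p2) /\ ~~p1) = min(1, 1) = 1
~p1: Gödel ¬ of 0.43 = 0 (operand ≠ 0)
~~p1: Gödel ¬ of 0 = 1 (operand is 0)
(((((~p2 -> p1) /\ p3) -> p2) /\ ~~p1) /\ ~~p1) = min(1, 1) = 1
((~(~((p2 \/ ~p1) /\ (p2 -> ~~p3)) \/ ~p2) -> p1) /\ (((((~p2 -> p1) /\ p3) -> p2) /\ ~~p1) /\ ~~p1)) = min(0.43, 1) = 0.43

0.43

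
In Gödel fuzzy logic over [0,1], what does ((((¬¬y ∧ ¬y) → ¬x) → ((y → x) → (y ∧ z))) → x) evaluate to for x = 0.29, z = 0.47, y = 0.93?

0.29

¬y: Gödel ¬ of 0.93 = 0 (operand ≠ 0)
¬¬y: Gödel ¬ of 0 = 1 (operand is 0)
¬y: Gödel ¬ of 0.93 = 0 (operand ≠ 0)
(¬¬y ∧ ¬y) = min(1, 0) = 0
¬x: Gödel ¬ of 0.29 = 0 (operand ≠ 0)
((¬¬y ∧ ¬y) → ¬x): 0 ≤ 0, so result = 1
(y → x): 0.93 > 0.29, so result = 0.29
(y ∧ z) = min(0.93, 0.47) = 0.47
((y → x) → (y ∧ z)): 0.29 ≤ 0.47, so result = 1
(((¬¬y ∧ ¬y) → ¬x) → ((y → x) → (y ∧ z))): 1 ≤ 1, so result = 1
((((¬¬y ∧ ¬y) → ¬x) → ((y → x) → (y ∧ z))) → x): 1 > 0.29, so result = 0.29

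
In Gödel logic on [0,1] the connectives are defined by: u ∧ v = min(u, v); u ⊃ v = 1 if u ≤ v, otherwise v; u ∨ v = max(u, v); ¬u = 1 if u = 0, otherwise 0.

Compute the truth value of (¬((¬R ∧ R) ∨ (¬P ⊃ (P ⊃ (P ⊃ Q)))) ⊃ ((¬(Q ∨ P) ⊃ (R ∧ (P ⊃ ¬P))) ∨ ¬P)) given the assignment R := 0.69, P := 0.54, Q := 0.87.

¬R: Gödel ¬ of 0.69 = 0 (operand ≠ 0)
(¬R ∧ R) = min(0, 0.69) = 0
¬P: Gödel ¬ of 0.54 = 0 (operand ≠ 0)
(P ⊃ Q): 0.54 ≤ 0.87, so result = 1
(P ⊃ (P ⊃ Q)): 0.54 ≤ 1, so result = 1
(¬P ⊃ (P ⊃ (P ⊃ Q))): 0 ≤ 1, so result = 1
((¬R ∧ R) ∨ (¬P ⊃ (P ⊃ (P ⊃ Q)))) = max(0, 1) = 1
¬((¬R ∧ R) ∨ (¬P ⊃ (P ⊃ (P ⊃ Q)))): Gödel ¬ of 1 = 0 (operand ≠ 0)
(Q ∨ P) = max(0.87, 0.54) = 0.87
¬(Q ∨ P): Gödel ¬ of 0.87 = 0 (operand ≠ 0)
¬P: Gödel ¬ of 0.54 = 0 (operand ≠ 0)
(P ⊃ ¬P): 0.54 > 0, so result = 0
(R ∧ (P ⊃ ¬P)) = min(0.69, 0) = 0
(¬(Q ∨ P) ⊃ (R ∧ (P ⊃ ¬P))): 0 ≤ 0, so result = 1
¬P: Gödel ¬ of 0.54 = 0 (operand ≠ 0)
((¬(Q ∨ P) ⊃ (R ∧ (P ⊃ ¬P))) ∨ ¬P) = max(1, 0) = 1
(¬((¬R ∧ R) ∨ (¬P ⊃ (P ⊃ (P ⊃ Q)))) ⊃ ((¬(Q ∨ P) ⊃ (R ∧ (P ⊃ ¬P))) ∨ ¬P)): 0 ≤ 1, so result = 1

1.00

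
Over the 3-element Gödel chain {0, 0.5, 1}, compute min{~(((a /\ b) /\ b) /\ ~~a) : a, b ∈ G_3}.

0.00

The minimum is attained at a = 0.5, b = 0.5:
  (a /\ b) = min(0.5, 0.5) = 0.5
  ((a /\ b) /\ b) = min(0.5, 0.5) = 0.5
  ~a: Gödel ¬ of 0.5 = 0 (operand ≠ 0)
  ~~a: Gödel ¬ of 0 = 1 (operand is 0)
  (((a /\ b) /\ b) /\ ~~a) = min(0.5, 1) = 0.5
  ~(((a /\ b) /\ b) /\ ~~a): Gödel ¬ of 0.5 = 0 (operand ≠ 0)
Checking all 9 assignments confirms none give a value below 0.00.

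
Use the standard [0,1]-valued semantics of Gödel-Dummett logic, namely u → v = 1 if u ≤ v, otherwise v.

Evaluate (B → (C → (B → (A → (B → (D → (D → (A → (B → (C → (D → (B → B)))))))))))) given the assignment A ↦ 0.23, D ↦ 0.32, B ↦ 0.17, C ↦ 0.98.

(B → B): 0.17 ≤ 0.17, so result = 1
(D → (B → B)): 0.32 ≤ 1, so result = 1
(C → (D → (B → B))): 0.98 ≤ 1, so result = 1
(B → (C → (D → (B → B)))): 0.17 ≤ 1, so result = 1
(A → (B → (C → (D → (B → B))))): 0.23 ≤ 1, so result = 1
(D → (A → (B → (C → (D → (B → B)))))): 0.32 ≤ 1, so result = 1
(D → (D → (A → (B → (C → (D → (B → B))))))): 0.32 ≤ 1, so result = 1
(B → (D → (D → (A → (B → (C → (D → (B → B)))))))): 0.17 ≤ 1, so result = 1
(A → (B → (D → (D → (A → (B → (C → (D → (B → B))))))))): 0.23 ≤ 1, so result = 1
(B → (A → (B → (D → (D → (A → (B → (C → (D → (B → B)))))))))): 0.17 ≤ 1, so result = 1
(C → (B → (A → (B → (D → (D → (A → (B → (C → (D → (B → B))))))))))): 0.98 ≤ 1, so result = 1
(B → (C → (B → (A → (B → (D → (D → (A → (B → (C → (D → (B → B)))))))))))): 0.17 ≤ 1, so result = 1

1.00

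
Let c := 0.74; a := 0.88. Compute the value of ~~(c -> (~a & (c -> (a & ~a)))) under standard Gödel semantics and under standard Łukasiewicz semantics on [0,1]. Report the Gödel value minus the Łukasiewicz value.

-0.38

Gödel evaluation:
  ~a: Gödel ¬ of 0.88 = 0 (operand ≠ 0)
  ~a: Gödel ¬ of 0.88 = 0 (operand ≠ 0)
  (a & ~a) = min(0.88, 0) = 0
  (c -> (a & ~a)): 0.74 > 0, so result = 0
  (~a & (c -> (a & ~a))) = min(0, 0) = 0
  (c -> (~a & (c -> (a & ~a)))): 0.74 > 0, so result = 0
  ~(c -> (~a & (c -> (a & ~a)))): Gödel ¬ of 0 = 1 (operand is 0)
  ~~(c -> (~a & (c -> (a & ~a)))): Gödel ¬ of 1 = 0 (operand ≠ 0)
  Gödel value = 0
Łukasiewicz evaluation:
  ~a: Łukasiewicz ¬ gives 1 − 0.88 = 0.12
  ~a: Łukasiewicz ¬ gives 1 − 0.88 = 0.12
  (a & ~a) = min(0.88, 0.12) = 0.12
  (c -> (a & ~a)): min(1, 1 − 0.74 + 0.12) = 0.38
  (~a & (c -> (a & ~a))) = min(0.12, 0.38) = 0.12
  (c -> (~a & (c -> (a & ~a)))): min(1, 1 − 0.74 + 0.12) = 0.38
  ~(c -> (~a & (c -> (a & ~a)))): Łukasiewicz ¬ gives 1 − 0.38 = 0.62
  ~~(c -> (~a & (c -> (a & ~a)))): Łukasiewicz ¬ gives 1 − 0.62 = 0.38
  Łukasiewicz value = 0.38
Difference: 0 − 0.38 = -0.38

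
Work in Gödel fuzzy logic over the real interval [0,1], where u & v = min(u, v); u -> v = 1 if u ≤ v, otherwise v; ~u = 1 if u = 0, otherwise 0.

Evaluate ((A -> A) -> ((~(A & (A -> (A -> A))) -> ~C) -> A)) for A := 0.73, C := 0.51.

0.73

(A -> A): 0.73 ≤ 0.73, so result = 1
(A -> A): 0.73 ≤ 0.73, so result = 1
(A -> (A -> A)): 0.73 ≤ 1, so result = 1
(A & (A -> (A -> A))) = min(0.73, 1) = 0.73
~(A & (A -> (A -> A))): Gödel ¬ of 0.73 = 0 (operand ≠ 0)
~C: Gödel ¬ of 0.51 = 0 (operand ≠ 0)
(~(A & (A -> (A -> A))) -> ~C): 0 ≤ 0, so result = 1
((~(A & (A -> (A -> A))) -> ~C) -> A): 1 > 0.73, so result = 0.73
((A -> A) -> ((~(A & (A -> (A -> A))) -> ~C) -> A)): 1 > 0.73, so result = 0.73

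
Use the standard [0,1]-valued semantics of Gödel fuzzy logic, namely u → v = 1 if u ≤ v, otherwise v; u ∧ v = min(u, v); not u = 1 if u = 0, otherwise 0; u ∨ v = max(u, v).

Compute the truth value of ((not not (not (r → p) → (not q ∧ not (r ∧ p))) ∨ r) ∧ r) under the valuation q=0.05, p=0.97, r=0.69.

0.69

(r → p): 0.69 ≤ 0.97, so result = 1
not (r → p): Gödel ¬ of 1 = 0 (operand ≠ 0)
not q: Gödel ¬ of 0.05 = 0 (operand ≠ 0)
(r ∧ p) = min(0.69, 0.97) = 0.69
not (r ∧ p): Gödel ¬ of 0.69 = 0 (operand ≠ 0)
(not q ∧ not (r ∧ p)) = min(0, 0) = 0
(not (r → p) → (not q ∧ not (r ∧ p))): 0 ≤ 0, so result = 1
not (not (r → p) → (not q ∧ not (r ∧ p))): Gödel ¬ of 1 = 0 (operand ≠ 0)
not not (not (r → p) → (not q ∧ not (r ∧ p))): Gödel ¬ of 0 = 1 (operand is 0)
(not not (not (r → p) → (not q ∧ not (r ∧ p))) ∨ r) = max(1, 0.69) = 1
((not not (not (r → p) → (not q ∧ not (r ∧ p))) ∨ r) ∧ r) = min(1, 0.69) = 0.69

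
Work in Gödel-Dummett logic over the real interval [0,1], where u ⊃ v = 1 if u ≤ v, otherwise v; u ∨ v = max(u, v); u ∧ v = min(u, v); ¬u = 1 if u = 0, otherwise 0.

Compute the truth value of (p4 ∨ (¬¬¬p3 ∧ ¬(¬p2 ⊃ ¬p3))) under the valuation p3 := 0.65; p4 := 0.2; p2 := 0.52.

0.20

¬p3: Gödel ¬ of 0.65 = 0 (operand ≠ 0)
¬¬p3: Gödel ¬ of 0 = 1 (operand is 0)
¬¬¬p3: Gödel ¬ of 1 = 0 (operand ≠ 0)
¬p2: Gödel ¬ of 0.52 = 0 (operand ≠ 0)
¬p3: Gödel ¬ of 0.65 = 0 (operand ≠ 0)
(¬p2 ⊃ ¬p3): 0 ≤ 0, so result = 1
¬(¬p2 ⊃ ¬p3): Gödel ¬ of 1 = 0 (operand ≠ 0)
(¬¬¬p3 ∧ ¬(¬p2 ⊃ ¬p3)) = min(0, 0) = 0
(p4 ∨ (¬¬¬p3 ∧ ¬(¬p2 ⊃ ¬p3))) = max(0.2, 0) = 0.2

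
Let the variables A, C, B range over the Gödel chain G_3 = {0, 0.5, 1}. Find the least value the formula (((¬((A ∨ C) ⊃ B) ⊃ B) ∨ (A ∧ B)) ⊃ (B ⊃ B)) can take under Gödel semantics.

Every assignment gives 1. For instance at A = 0, C = 0, B = 0:
  (A ∨ C) = max(0, 0) = 0
  ((A ∨ C) ⊃ B): 0 ≤ 0, so result = 1
  ¬((A ∨ C) ⊃ B): Gödel ¬ of 1 = 0 (operand ≠ 0)
  (¬((A ∨ C) ⊃ B) ⊃ B): 0 ≤ 0, so result = 1
  (A ∧ B) = min(0, 0) = 0
  ((¬((A ∨ C) ⊃ B) ⊃ B) ∨ (A ∧ B)) = max(1, 0) = 1
  (B ⊃ B): 0 ≤ 0, so result = 1
  (((¬((A ∨ C) ⊃ B) ⊃ B) ∨ (A ∧ B)) ⊃ (B ⊃ B)): 1 ≤ 1, so result = 1
All 27 assignments give value 1 — the formula is a G_3-tautology.

1.00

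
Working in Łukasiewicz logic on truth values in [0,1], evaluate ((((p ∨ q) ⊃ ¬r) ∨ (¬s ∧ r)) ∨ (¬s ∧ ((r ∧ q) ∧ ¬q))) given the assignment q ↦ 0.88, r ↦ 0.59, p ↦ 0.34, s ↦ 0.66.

0.53

(p ∨ q) = max(0.34, 0.88) = 0.88
¬r: Łukasiewicz ¬ gives 1 − 0.59 = 0.41
((p ∨ q) ⊃ ¬r): min(1, 1 − 0.88 + 0.41) = 0.53
¬s: Łukasiewicz ¬ gives 1 − 0.66 = 0.34
(¬s ∧ r) = min(0.34, 0.59) = 0.34
(((p ∨ q) ⊃ ¬r) ∨ (¬s ∧ r)) = max(0.53, 0.34) = 0.53
¬s: Łukasiewicz ¬ gives 1 − 0.66 = 0.34
(r ∧ q) = min(0.59, 0.88) = 0.59
¬q: Łukasiewicz ¬ gives 1 − 0.88 = 0.12
((r ∧ q) ∧ ¬q) = min(0.59, 0.12) = 0.12
(¬s ∧ ((r ∧ q) ∧ ¬q)) = min(0.34, 0.12) = 0.12
((((p ∨ q) ⊃ ¬r) ∨ (¬s ∧ r)) ∨ (¬s ∧ ((r ∧ q) ∧ ¬q))) = max(0.53, 0.12) = 0.53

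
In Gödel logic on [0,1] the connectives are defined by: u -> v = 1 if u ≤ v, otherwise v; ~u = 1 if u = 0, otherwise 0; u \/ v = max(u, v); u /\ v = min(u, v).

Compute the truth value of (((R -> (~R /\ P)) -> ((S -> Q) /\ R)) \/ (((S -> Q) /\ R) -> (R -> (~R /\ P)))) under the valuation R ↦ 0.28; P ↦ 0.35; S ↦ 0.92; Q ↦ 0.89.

1.00

~R: Gödel ¬ of 0.28 = 0 (operand ≠ 0)
(~R /\ P) = min(0, 0.35) = 0
(R -> (~R /\ P)): 0.28 > 0, so result = 0
(S -> Q): 0.92 > 0.89, so result = 0.89
((S -> Q) /\ R) = min(0.89, 0.28) = 0.28
((R -> (~R /\ P)) -> ((S -> Q) /\ R)): 0 ≤ 0.28, so result = 1
(S -> Q): 0.92 > 0.89, so result = 0.89
((S -> Q) /\ R) = min(0.89, 0.28) = 0.28
~R: Gödel ¬ of 0.28 = 0 (operand ≠ 0)
(~R /\ P) = min(0, 0.35) = 0
(R -> (~R /\ P)): 0.28 > 0, so result = 0
(((S -> Q) /\ R) -> (R -> (~R /\ P))): 0.28 > 0, so result = 0
(((R -> (~R /\ P)) -> ((S -> Q) /\ R)) \/ (((S -> Q) /\ R) -> (R -> (~R /\ P)))) = max(1, 0) = 1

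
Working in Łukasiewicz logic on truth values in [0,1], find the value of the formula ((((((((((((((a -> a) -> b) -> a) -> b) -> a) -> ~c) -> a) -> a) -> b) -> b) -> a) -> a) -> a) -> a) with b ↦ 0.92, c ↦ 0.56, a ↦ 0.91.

0.92

(a -> a): min(1, 1 − 0.91 + 0.91) = 1
((a -> a) -> b): min(1, 1 − 1 + 0.92) = 0.92
(((a -> a) -> b) -> a): min(1, 1 − 0.92 + 0.91) = 0.99
((((a -> a) -> b) -> a) -> b): min(1, 1 − 0.99 + 0.92) = 0.93
(((((a -> a) -> b) -> a) -> b) -> a): min(1, 1 − 0.93 + 0.91) = 0.98
~c: Łukasiewicz ¬ gives 1 − 0.56 = 0.44
((((((a -> a) -> b) -> a) -> b) -> a) -> ~c): min(1, 1 − 0.98 + 0.44) = 0.46
(((((((a -> a) -> b) -> a) -> b) -> a) -> ~c) -> a): min(1, 1 − 0.46 + 0.91) = 1
((((((((a -> a) -> b) -> a) -> b) -> a) -> ~c) -> a) -> a): min(1, 1 − 1 + 0.91) = 0.91
(((((((((a -> a) -> b) -> a) -> b) -> a) -> ~c) -> a) -> a) -> b): min(1, 1 − 0.91 + 0.92) = 1
((((((((((a -> a) -> b) -> a) -> b) -> a) -> ~c) -> a) -> a) -> b) -> b): min(1, 1 − 1 + 0.92) = 0.92
(((((((((((a -> a) -> b) -> a) -> b) -> a) -> ~c) -> a) -> a) -> b) -> b) -> a): min(1, 1 − 0.92 + 0.91) = 0.99
((((((((((((a -> a) -> b) -> a) -> b) -> a) -> ~c) -> a) -> a) -> b) -> b) -> a) -> a): min(1, 1 − 0.99 + 0.91) = 0.92
(((((((((((((a -> a) -> b) -> a) -> b) -> a) -> ~c) -> a) -> a) -> b) -> b) -> a) -> a) -> a): min(1, 1 − 0.92 + 0.91) = 0.99
((((((((((((((a -> a) -> b) -> a) -> b) -> a) -> ~c) -> a) -> a) -> b) -> b) -> a) -> a) -> a) -> a): min(1, 1 − 0.99 + 0.91) = 0.92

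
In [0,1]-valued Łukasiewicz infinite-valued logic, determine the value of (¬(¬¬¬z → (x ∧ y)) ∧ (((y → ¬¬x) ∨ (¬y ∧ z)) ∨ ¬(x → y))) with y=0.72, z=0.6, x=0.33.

¬z: Łukasiewicz ¬ gives 1 − 0.6 = 0.4
¬¬z: Łukasiewicz ¬ gives 1 − 0.4 = 0.6
¬¬¬z: Łukasiewicz ¬ gives 1 − 0.6 = 0.4
(x ∧ y) = min(0.33, 0.72) = 0.33
(¬¬¬z → (x ∧ y)): min(1, 1 − 0.4 + 0.33) = 0.93
¬(¬¬¬z → (x ∧ y)): Łukasiewicz ¬ gives 1 − 0.93 = 0.07
¬x: Łukasiewicz ¬ gives 1 − 0.33 = 0.67
¬¬x: Łukasiewicz ¬ gives 1 − 0.67 = 0.33
(y → ¬¬x): min(1, 1 − 0.72 + 0.33) = 0.61
¬y: Łukasiewicz ¬ gives 1 − 0.72 = 0.28
(¬y ∧ z) = min(0.28, 0.6) = 0.28
((y → ¬¬x) ∨ (¬y ∧ z)) = max(0.61, 0.28) = 0.61
(x → y): min(1, 1 − 0.33 + 0.72) = 1
¬(x → y): Łukasiewicz ¬ gives 1 − 1 = 0
(((y → ¬¬x) ∨ (¬y ∧ z)) ∨ ¬(x → y)) = max(0.61, 0) = 0.61
(¬(¬¬¬z → (x ∧ y)) ∧ (((y → ¬¬x) ∨ (¬y ∧ z)) ∨ ¬(x → y))) = min(0.07, 0.61) = 0.07

0.07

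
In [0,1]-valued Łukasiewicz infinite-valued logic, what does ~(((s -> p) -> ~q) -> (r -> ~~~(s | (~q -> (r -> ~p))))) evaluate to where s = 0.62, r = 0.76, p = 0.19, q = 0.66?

(s -> p): min(1, 1 − 0.62 + 0.19) = 0.57
~q: Łukasiewicz ¬ gives 1 − 0.66 = 0.34
((s -> p) -> ~q): min(1, 1 − 0.57 + 0.34) = 0.77
~q: Łukasiewicz ¬ gives 1 − 0.66 = 0.34
~p: Łukasiewicz ¬ gives 1 − 0.19 = 0.81
(r -> ~p): min(1, 1 − 0.76 + 0.81) = 1
(~q -> (r -> ~p)): min(1, 1 − 0.34 + 1) = 1
(s | (~q -> (r -> ~p))) = max(0.62, 1) = 1
~(s | (~q -> (r -> ~p))): Łukasiewicz ¬ gives 1 − 1 = 0
~~(s | (~q -> (r -> ~p))): Łukasiewicz ¬ gives 1 − 0 = 1
~~~(s | (~q -> (r -> ~p))): Łukasiewicz ¬ gives 1 − 1 = 0
(r -> ~~~(s | (~q -> (r -> ~p)))): min(1, 1 − 0.76 + 0) = 0.24
(((s -> p) -> ~q) -> (r -> ~~~(s | (~q -> (r -> ~p))))): min(1, 1 − 0.77 + 0.24) = 0.47
~(((s -> p) -> ~q) -> (r -> ~~~(s | (~q -> (r -> ~p))))): Łukasiewicz ¬ gives 1 − 0.47 = 0.53

0.53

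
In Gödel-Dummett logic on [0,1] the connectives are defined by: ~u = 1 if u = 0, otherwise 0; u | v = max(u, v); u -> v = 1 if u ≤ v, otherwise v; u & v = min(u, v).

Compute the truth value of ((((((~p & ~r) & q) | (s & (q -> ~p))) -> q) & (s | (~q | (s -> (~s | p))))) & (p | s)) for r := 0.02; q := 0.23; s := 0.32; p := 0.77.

~p: Gödel ¬ of 0.77 = 0 (operand ≠ 0)
~r: Gödel ¬ of 0.02 = 0 (operand ≠ 0)
(~p & ~r) = min(0, 0) = 0
((~p & ~r) & q) = min(0, 0.23) = 0
~p: Gödel ¬ of 0.77 = 0 (operand ≠ 0)
(q -> ~p): 0.23 > 0, so result = 0
(s & (q -> ~p)) = min(0.32, 0) = 0
(((~p & ~r) & q) | (s & (q -> ~p))) = max(0, 0) = 0
((((~p & ~r) & q) | (s & (q -> ~p))) -> q): 0 ≤ 0.23, so result = 1
~q: Gödel ¬ of 0.23 = 0 (operand ≠ 0)
~s: Gödel ¬ of 0.32 = 0 (operand ≠ 0)
(~s | p) = max(0, 0.77) = 0.77
(s -> (~s | p)): 0.32 ≤ 0.77, so result = 1
(~q | (s -> (~s | p))) = max(0, 1) = 1
(s | (~q | (s -> (~s | p)))) = max(0.32, 1) = 1
(((((~p & ~r) & q) | (s & (q -> ~p))) -> q) & (s | (~q | (s -> (~s | p))))) = min(1, 1) = 1
(p | s) = max(0.77, 0.32) = 0.77
((((((~p & ~r) & q) | (s & (q -> ~p))) -> q) & (s | (~q | (s -> (~s | p))))) & (p | s)) = min(1, 0.77) = 0.77

0.77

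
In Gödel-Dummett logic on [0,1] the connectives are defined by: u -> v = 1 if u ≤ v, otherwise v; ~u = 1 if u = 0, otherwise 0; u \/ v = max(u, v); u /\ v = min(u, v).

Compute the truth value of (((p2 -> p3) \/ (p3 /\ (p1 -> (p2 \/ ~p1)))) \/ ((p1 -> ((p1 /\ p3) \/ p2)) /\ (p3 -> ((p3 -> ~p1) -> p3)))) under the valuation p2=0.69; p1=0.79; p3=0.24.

0.69

(p2 -> p3): 0.69 > 0.24, so result = 0.24
~p1: Gödel ¬ of 0.79 = 0 (operand ≠ 0)
(p2 \/ ~p1) = max(0.69, 0) = 0.69
(p1 -> (p2 \/ ~p1)): 0.79 > 0.69, so result = 0.69
(p3 /\ (p1 -> (p2 \/ ~p1))) = min(0.24, 0.69) = 0.24
((p2 -> p3) \/ (p3 /\ (p1 -> (p2 \/ ~p1)))) = max(0.24, 0.24) = 0.24
(p1 /\ p3) = min(0.79, 0.24) = 0.24
((p1 /\ p3) \/ p2) = max(0.24, 0.69) = 0.69
(p1 -> ((p1 /\ p3) \/ p2)): 0.79 > 0.69, so result = 0.69
~p1: Gödel ¬ of 0.79 = 0 (operand ≠ 0)
(p3 -> ~p1): 0.24 > 0, so result = 0
((p3 -> ~p1) -> p3): 0 ≤ 0.24, so result = 1
(p3 -> ((p3 -> ~p1) -> p3)): 0.24 ≤ 1, so result = 1
((p1 -> ((p1 /\ p3) \/ p2)) /\ (p3 -> ((p3 -> ~p1) -> p3))) = min(0.69, 1) = 0.69
(((p2 -> p3) \/ (p3 /\ (p1 -> (p2 \/ ~p1)))) \/ ((p1 -> ((p1 /\ p3) \/ p2)) /\ (p3 -> ((p3 -> ~p1) -> p3)))) = max(0.24, 0.69) = 0.69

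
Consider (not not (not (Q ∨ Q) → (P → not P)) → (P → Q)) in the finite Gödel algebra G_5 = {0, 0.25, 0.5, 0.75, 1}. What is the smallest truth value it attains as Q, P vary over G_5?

0.25

The minimum is attained at Q = 0.25, P = 0.5:
  (Q ∨ Q) = max(0.25, 0.25) = 0.25
  not (Q ∨ Q): Gödel ¬ of 0.25 = 0 (operand ≠ 0)
  not P: Gödel ¬ of 0.5 = 0 (operand ≠ 0)
  (P → not P): 0.5 > 0, so result = 0
  (not (Q ∨ Q) → (P → not P)): 0 ≤ 0, so result = 1
  not (not (Q ∨ Q) → (P → not P)): Gödel ¬ of 1 = 0 (operand ≠ 0)
  not not (not (Q ∨ Q) → (P → not P)): Gödel ¬ of 0 = 1 (operand is 0)
  (P → Q): 0.5 > 0.25, so result = 0.25
  (not not (not (Q ∨ Q) → (P → not P)) → (P → Q)): 1 > 0.25, so result = 0.25
Checking all 25 assignments confirms none give a value below 0.25.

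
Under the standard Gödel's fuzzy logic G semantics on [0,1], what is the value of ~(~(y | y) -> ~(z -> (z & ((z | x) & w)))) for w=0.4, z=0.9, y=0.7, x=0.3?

(y | y) = max(0.7, 0.7) = 0.7
~(y | y): Gödel ¬ of 0.7 = 0 (operand ≠ 0)
(z | x) = max(0.9, 0.3) = 0.9
((z | x) & w) = min(0.9, 0.4) = 0.4
(z & ((z | x) & w)) = min(0.9, 0.4) = 0.4
(z -> (z & ((z | x) & w))): 0.9 > 0.4, so result = 0.4
~(z -> (z & ((z | x) & w))): Gödel ¬ of 0.4 = 0 (operand ≠ 0)
(~(y | y) -> ~(z -> (z & ((z | x) & w)))): 0 ≤ 0, so result = 1
~(~(y | y) -> ~(z -> (z & ((z | x) & w)))): Gödel ¬ of 1 = 0 (operand ≠ 0)

0.00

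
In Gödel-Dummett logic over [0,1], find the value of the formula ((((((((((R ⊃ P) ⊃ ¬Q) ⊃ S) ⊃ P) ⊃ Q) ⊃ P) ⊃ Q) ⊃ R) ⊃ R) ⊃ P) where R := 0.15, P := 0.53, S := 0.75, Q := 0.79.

0.53

(R ⊃ P): 0.15 ≤ 0.53, so result = 1
¬Q: Gödel ¬ of 0.79 = 0 (operand ≠ 0)
((R ⊃ P) ⊃ ¬Q): 1 > 0, so result = 0
(((R ⊃ P) ⊃ ¬Q) ⊃ S): 0 ≤ 0.75, so result = 1
((((R ⊃ P) ⊃ ¬Q) ⊃ S) ⊃ P): 1 > 0.53, so result = 0.53
(((((R ⊃ P) ⊃ ¬Q) ⊃ S) ⊃ P) ⊃ Q): 0.53 ≤ 0.79, so result = 1
((((((R ⊃ P) ⊃ ¬Q) ⊃ S) ⊃ P) ⊃ Q) ⊃ P): 1 > 0.53, so result = 0.53
(((((((R ⊃ P) ⊃ ¬Q) ⊃ S) ⊃ P) ⊃ Q) ⊃ P) ⊃ Q): 0.53 ≤ 0.79, so result = 1
((((((((R ⊃ P) ⊃ ¬Q) ⊃ S) ⊃ P) ⊃ Q) ⊃ P) ⊃ Q) ⊃ R): 1 > 0.15, so result = 0.15
(((((((((R ⊃ P) ⊃ ¬Q) ⊃ S) ⊃ P) ⊃ Q) ⊃ P) ⊃ Q) ⊃ R) ⊃ R): 0.15 ≤ 0.15, so result = 1
((((((((((R ⊃ P) ⊃ ¬Q) ⊃ S) ⊃ P) ⊃ Q) ⊃ P) ⊃ Q) ⊃ R) ⊃ R) ⊃ P): 1 > 0.53, so result = 0.53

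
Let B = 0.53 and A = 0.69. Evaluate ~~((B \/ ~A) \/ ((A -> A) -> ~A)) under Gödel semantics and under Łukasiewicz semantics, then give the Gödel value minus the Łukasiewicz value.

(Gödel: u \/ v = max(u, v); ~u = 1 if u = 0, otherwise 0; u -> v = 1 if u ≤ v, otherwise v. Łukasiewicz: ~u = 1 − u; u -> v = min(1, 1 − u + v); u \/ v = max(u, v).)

0.47

Gödel evaluation:
  ~A: Gödel ¬ of 0.69 = 0 (operand ≠ 0)
  (B \/ ~A) = max(0.53, 0) = 0.53
  (A -> A): 0.69 ≤ 0.69, so result = 1
  ~A: Gödel ¬ of 0.69 = 0 (operand ≠ 0)
  ((A -> A) -> ~A): 1 > 0, so result = 0
  ((B \/ ~A) \/ ((A -> A) -> ~A)) = max(0.53, 0) = 0.53
  ~((B \/ ~A) \/ ((A -> A) -> ~A)): Gödel ¬ of 0.53 = 0 (operand ≠ 0)
  ~~((B \/ ~A) \/ ((A -> A) -> ~A)): Gödel ¬ of 0 = 1 (operand is 0)
  Gödel value = 1
Łukasiewicz evaluation:
  ~A: Łukasiewicz ¬ gives 1 − 0.69 = 0.31
  (B \/ ~A) = max(0.53, 0.31) = 0.53
  (A -> A): min(1, 1 − 0.69 + 0.69) = 1
  ~A: Łukasiewicz ¬ gives 1 − 0.69 = 0.31
  ((A -> A) -> ~A): min(1, 1 − 1 + 0.31) = 0.31
  ((B \/ ~A) \/ ((A -> A) -> ~A)) = max(0.53, 0.31) = 0.53
  ~((B \/ ~A) \/ ((A -> A) -> ~A)): Łukasiewicz ¬ gives 1 − 0.53 = 0.47
  ~~((B \/ ~A) \/ ((A -> A) -> ~A)): Łukasiewicz ¬ gives 1 − 0.47 = 0.53
  Łukasiewicz value = 0.53
Difference: 1 − 0.53 = 0.47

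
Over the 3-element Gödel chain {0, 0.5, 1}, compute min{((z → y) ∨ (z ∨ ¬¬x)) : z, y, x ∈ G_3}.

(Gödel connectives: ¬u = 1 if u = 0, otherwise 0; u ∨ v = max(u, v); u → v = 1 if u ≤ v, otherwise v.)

The minimum is attained at z = 0.5, y = 0, x = 0:
  (z → y): 0.5 > 0, so result = 0
  ¬x: Gödel ¬ of 0 = 1 (operand is 0)
  ¬¬x: Gödel ¬ of 1 = 0 (operand ≠ 0)
  (z ∨ ¬¬x) = max(0.5, 0) = 0.5
  ((z → y) ∨ (z ∨ ¬¬x)) = max(0, 0.5) = 0.5
Checking all 27 assignments confirms none give a value below 0.50.

0.50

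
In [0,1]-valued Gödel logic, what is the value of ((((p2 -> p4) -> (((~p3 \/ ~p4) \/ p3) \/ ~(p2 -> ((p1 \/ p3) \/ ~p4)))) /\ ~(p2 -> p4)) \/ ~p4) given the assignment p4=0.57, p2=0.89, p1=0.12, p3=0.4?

(p2 -> p4): 0.89 > 0.57, so result = 0.57
~p3: Gödel ¬ of 0.4 = 0 (operand ≠ 0)
~p4: Gödel ¬ of 0.57 = 0 (operand ≠ 0)
(~p3 \/ ~p4) = max(0, 0) = 0
((~p3 \/ ~p4) \/ p3) = max(0, 0.4) = 0.4
(p1 \/ p3) = max(0.12, 0.4) = 0.4
~p4: Gödel ¬ of 0.57 = 0 (operand ≠ 0)
((p1 \/ p3) \/ ~p4) = max(0.4, 0) = 0.4
(p2 -> ((p1 \/ p3) \/ ~p4)): 0.89 > 0.4, so result = 0.4
~(p2 -> ((p1 \/ p3) \/ ~p4)): Gödel ¬ of 0.4 = 0 (operand ≠ 0)
(((~p3 \/ ~p4) \/ p3) \/ ~(p2 -> ((p1 \/ p3) \/ ~p4))) = max(0.4, 0) = 0.4
((p2 -> p4) -> (((~p3 \/ ~p4) \/ p3) \/ ~(p2 -> ((p1 \/ p3) \/ ~p4)))): 0.57 > 0.4, so result = 0.4
(p2 -> p4): 0.89 > 0.57, so result = 0.57
~(p2 -> p4): Gödel ¬ of 0.57 = 0 (operand ≠ 0)
(((p2 -> p4) -> (((~p3 \/ ~p4) \/ p3) \/ ~(p2 -> ((p1 \/ p3) \/ ~p4)))) /\ ~(p2 -> p4)) = min(0.4, 0) = 0
~p4: Gödel ¬ of 0.57 = 0 (operand ≠ 0)
((((p2 -> p4) -> (((~p3 \/ ~p4) \/ p3) \/ ~(p2 -> ((p1 \/ p3) \/ ~p4)))) /\ ~(p2 -> p4)) \/ ~p4) = max(0, 0) = 0

0.00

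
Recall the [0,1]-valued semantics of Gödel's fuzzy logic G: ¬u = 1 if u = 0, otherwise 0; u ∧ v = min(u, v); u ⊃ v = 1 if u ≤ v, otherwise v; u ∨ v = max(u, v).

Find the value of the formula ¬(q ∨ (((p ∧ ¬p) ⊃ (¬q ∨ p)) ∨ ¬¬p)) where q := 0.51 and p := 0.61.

0.00

¬p: Gödel ¬ of 0.61 = 0 (operand ≠ 0)
(p ∧ ¬p) = min(0.61, 0) = 0
¬q: Gödel ¬ of 0.51 = 0 (operand ≠ 0)
(¬q ∨ p) = max(0, 0.61) = 0.61
((p ∧ ¬p) ⊃ (¬q ∨ p)): 0 ≤ 0.61, so result = 1
¬p: Gödel ¬ of 0.61 = 0 (operand ≠ 0)
¬¬p: Gödel ¬ of 0 = 1 (operand is 0)
(((p ∧ ¬p) ⊃ (¬q ∨ p)) ∨ ¬¬p) = max(1, 1) = 1
(q ∨ (((p ∧ ¬p) ⊃ (¬q ∨ p)) ∨ ¬¬p)) = max(0.51, 1) = 1
¬(q ∨ (((p ∧ ¬p) ⊃ (¬q ∨ p)) ∨ ¬¬p)): Gödel ¬ of 1 = 0 (operand ≠ 0)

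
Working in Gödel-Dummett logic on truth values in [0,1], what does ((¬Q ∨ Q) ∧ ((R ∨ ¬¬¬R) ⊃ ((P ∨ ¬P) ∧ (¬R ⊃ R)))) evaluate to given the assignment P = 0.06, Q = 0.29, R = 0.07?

0.06

¬Q: Gödel ¬ of 0.29 = 0 (operand ≠ 0)
(¬Q ∨ Q) = max(0, 0.29) = 0.29
¬R: Gödel ¬ of 0.07 = 0 (operand ≠ 0)
¬¬R: Gödel ¬ of 0 = 1 (operand is 0)
¬¬¬R: Gödel ¬ of 1 = 0 (operand ≠ 0)
(R ∨ ¬¬¬R) = max(0.07, 0) = 0.07
¬P: Gödel ¬ of 0.06 = 0 (operand ≠ 0)
(P ∨ ¬P) = max(0.06, 0) = 0.06
¬R: Gödel ¬ of 0.07 = 0 (operand ≠ 0)
(¬R ⊃ R): 0 ≤ 0.07, so result = 1
((P ∨ ¬P) ∧ (¬R ⊃ R)) = min(0.06, 1) = 0.06
((R ∨ ¬¬¬R) ⊃ ((P ∨ ¬P) ∧ (¬R ⊃ R))): 0.07 > 0.06, so result = 0.06
((¬Q ∨ Q) ∧ ((R ∨ ¬¬¬R) ⊃ ((P ∨ ¬P) ∧ (¬R ⊃ R)))) = min(0.29, 0.06) = 0.06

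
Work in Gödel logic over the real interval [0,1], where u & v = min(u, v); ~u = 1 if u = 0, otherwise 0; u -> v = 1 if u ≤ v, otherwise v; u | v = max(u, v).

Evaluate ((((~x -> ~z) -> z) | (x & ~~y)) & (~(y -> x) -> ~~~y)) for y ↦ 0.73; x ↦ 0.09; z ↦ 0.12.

~x: Gödel ¬ of 0.09 = 0 (operand ≠ 0)
~z: Gödel ¬ of 0.12 = 0 (operand ≠ 0)
(~x -> ~z): 0 ≤ 0, so result = 1
((~x -> ~z) -> z): 1 > 0.12, so result = 0.12
~y: Gödel ¬ of 0.73 = 0 (operand ≠ 0)
~~y: Gödel ¬ of 0 = 1 (operand is 0)
(x & ~~y) = min(0.09, 1) = 0.09
(((~x -> ~z) -> z) | (x & ~~y)) = max(0.12, 0.09) = 0.12
(y -> x): 0.73 > 0.09, so result = 0.09
~(y -> x): Gödel ¬ of 0.09 = 0 (operand ≠ 0)
~y: Gödel ¬ of 0.73 = 0 (operand ≠ 0)
~~y: Gödel ¬ of 0 = 1 (operand is 0)
~~~y: Gödel ¬ of 1 = 0 (operand ≠ 0)
(~(y -> x) -> ~~~y): 0 ≤ 0, so result = 1
((((~x -> ~z) -> z) | (x & ~~y)) & (~(y -> x) -> ~~~y)) = min(0.12, 1) = 0.12

0.12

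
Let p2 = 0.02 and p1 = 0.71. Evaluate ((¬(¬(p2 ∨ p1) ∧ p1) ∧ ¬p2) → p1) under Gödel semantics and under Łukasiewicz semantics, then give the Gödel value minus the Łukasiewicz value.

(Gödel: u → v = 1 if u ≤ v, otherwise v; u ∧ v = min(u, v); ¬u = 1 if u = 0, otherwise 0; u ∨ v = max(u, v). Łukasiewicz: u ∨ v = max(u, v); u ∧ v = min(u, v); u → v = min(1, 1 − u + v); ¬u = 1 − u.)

Gödel evaluation:
  (p2 ∨ p1) = max(0.02, 0.71) = 0.71
  ¬(p2 ∨ p1): Gödel ¬ of 0.71 = 0 (operand ≠ 0)
  (¬(p2 ∨ p1) ∧ p1) = min(0, 0.71) = 0
  ¬(¬(p2 ∨ p1) ∧ p1): Gödel ¬ of 0 = 1 (operand is 0)
  ¬p2: Gödel ¬ of 0.02 = 0 (operand ≠ 0)
  (¬(¬(p2 ∨ p1) ∧ p1) ∧ ¬p2) = min(1, 0) = 0
  ((¬(¬(p2 ∨ p1) ∧ p1) ∧ ¬p2) → p1): 0 ≤ 0.71, so result = 1
  Gödel value = 1
Łukasiewicz evaluation:
  (p2 ∨ p1) = max(0.02, 0.71) = 0.71
  ¬(p2 ∨ p1): Łukasiewicz ¬ gives 1 − 0.71 = 0.29
  (¬(p2 ∨ p1) ∧ p1) = min(0.29, 0.71) = 0.29
  ¬(¬(p2 ∨ p1) ∧ p1): Łukasiewicz ¬ gives 1 − 0.29 = 0.71
  ¬p2: Łukasiewicz ¬ gives 1 − 0.02 = 0.98
  (¬(¬(p2 ∨ p1) ∧ p1) ∧ ¬p2) = min(0.71, 0.98) = 0.71
  ((¬(¬(p2 ∨ p1) ∧ p1) ∧ ¬p2) → p1): min(1, 1 − 0.71 + 0.71) = 1
  Łukasiewicz value = 1
Difference: 1 − 1 = 0.00

0.00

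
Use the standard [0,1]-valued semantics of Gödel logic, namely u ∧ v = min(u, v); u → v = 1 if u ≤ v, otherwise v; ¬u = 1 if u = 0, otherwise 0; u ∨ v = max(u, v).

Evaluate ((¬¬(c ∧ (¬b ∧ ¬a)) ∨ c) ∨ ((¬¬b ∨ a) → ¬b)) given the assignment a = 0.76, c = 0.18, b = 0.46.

0.18

¬b: Gödel ¬ of 0.46 = 0 (operand ≠ 0)
¬a: Gödel ¬ of 0.76 = 0 (operand ≠ 0)
(¬b ∧ ¬a) = min(0, 0) = 0
(c ∧ (¬b ∧ ¬a)) = min(0.18, 0) = 0
¬(c ∧ (¬b ∧ ¬a)): Gödel ¬ of 0 = 1 (operand is 0)
¬¬(c ∧ (¬b ∧ ¬a)): Gödel ¬ of 1 = 0 (operand ≠ 0)
(¬¬(c ∧ (¬b ∧ ¬a)) ∨ c) = max(0, 0.18) = 0.18
¬b: Gödel ¬ of 0.46 = 0 (operand ≠ 0)
¬¬b: Gödel ¬ of 0 = 1 (operand is 0)
(¬¬b ∨ a) = max(1, 0.76) = 1
¬b: Gödel ¬ of 0.46 = 0 (operand ≠ 0)
((¬¬b ∨ a) → ¬b): 1 > 0, so result = 0
((¬¬(c ∧ (¬b ∧ ¬a)) ∨ c) ∨ ((¬¬b ∨ a) → ¬b)) = max(0.18, 0) = 0.18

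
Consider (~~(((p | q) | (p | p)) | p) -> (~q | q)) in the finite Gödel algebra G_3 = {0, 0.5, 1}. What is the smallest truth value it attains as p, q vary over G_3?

0.50

The minimum is attained at p = 0, q = 0.5:
  (p | q) = max(0, 0.5) = 0.5
  (p | p) = max(0, 0) = 0
  ((p | q) | (p | p)) = max(0.5, 0) = 0.5
  (((p | q) | (p | p)) | p) = max(0.5, 0) = 0.5
  ~(((p | q) | (p | p)) | p): Gödel ¬ of 0.5 = 0 (operand ≠ 0)
  ~~(((p | q) | (p | p)) | p): Gödel ¬ of 0 = 1 (operand is 0)
  ~q: Gödel ¬ of 0.5 = 0 (operand ≠ 0)
  (~q | q) = max(0, 0.5) = 0.5
  (~~(((p | q) | (p | p)) | p) -> (~q | q)): 1 > 0.5, so result = 0.5
Checking all 9 assignments confirms none give a value below 0.50.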